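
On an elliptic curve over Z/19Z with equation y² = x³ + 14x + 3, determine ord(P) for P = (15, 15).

2P: tangent at (15, 15): λ = (3·15² + 14)/(2·15) ≡ 5/11. 11⁻¹ ≡ 7 (mod 19), so λ ≡ 5·7 ≡ 16.
  x = λ² - 15 - 15 = 256 - 30 ≡ 17; y = λ·(15 - 17) - 15 ≡ 10. → (17, 10)
3P: (17, 10) + (15, 15). λ = (15 - 10)/(15 - 17) ≡ 5/17 mod 19. 17⁻¹ ≡ 9 (mod 19) since 17·9 = 153 ≡ 1, so λ ≡ 7.
  x = λ² - 17 - 15 = 49 - 32 ≡ 17; y = λ·(17 - 17) - 10 ≡ 9. → (17, 9)
4P: (17, 9) + (15, 15). λ = (15 - 9)/(15 - 17) ≡ 6/17 mod 19. 17⁻¹ ≡ 9 (mod 19), so λ ≡ 16.
  x = λ² - 17 - 15 = 256 - 32 ≡ 15; y = λ·(17 - 15) - 9 ≡ 4. → (15, 4)
5P: (15, 4) + (15, 15): same x and y₁ ≡ -y₂, so the sum is the point at infinity.
5P = the point at infinity, so the order is 5.

5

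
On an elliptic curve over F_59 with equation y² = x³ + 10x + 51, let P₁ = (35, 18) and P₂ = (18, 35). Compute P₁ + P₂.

(35, 18) + (18, 35). λ = (35 - 18)/(18 - 35) ≡ 17/42 mod 59. 42⁻¹ ≡ 52 (mod 59), so λ ≡ 58.
  x = λ² - 35 - 18 = 3364 - 53 ≡ 7; y = λ·(35 - 7) - 18 ≡ 13. → (7, 13)

(7, 13)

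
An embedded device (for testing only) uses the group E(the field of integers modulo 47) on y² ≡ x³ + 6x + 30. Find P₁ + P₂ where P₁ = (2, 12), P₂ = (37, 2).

(10, 44)

(2, 12) + (37, 2). λ = (2 - 12)/(37 - 2) ≡ 37/35 mod 47. 35⁻¹ ≡ 43 (mod 47) since 35·43 = 1505 ≡ 1, so λ ≡ 40.
  x = λ² - 2 - 37 = 1600 - 39 ≡ 10; y = λ·(2 - 10) - 12 ≡ 44. → (10, 44)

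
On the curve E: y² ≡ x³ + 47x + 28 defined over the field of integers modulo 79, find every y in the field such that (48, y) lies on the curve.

8, 71

x³ + 47x + 28 = 112876 ≡ 64 (mod 79).
Square roots of 64 mod 79: 8 and 71 (since 8² = 64 ≡ 64).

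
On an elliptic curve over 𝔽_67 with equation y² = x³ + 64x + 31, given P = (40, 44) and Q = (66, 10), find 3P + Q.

(1, 30)

First 3P:
Repeated addition: build up to 3P.
2P: tangent at (40, 44): λ = (3·40² + 64)/(2·44) ≡ 40/21. 21⁻¹ ≡ 16 (mod 67), so λ ≡ 40·16 ≡ 37.
  x = λ² - 40 - 40 = 1369 - 80 ≡ 16; y = λ·(40 - 16) - 44 ≡ 40. → (16, 40)
3P: (16, 40) + (40, 44). λ = (44 - 40)/(40 - 16) ≡ 4/24 mod 67. 24⁻¹ ≡ 14 (mod 67) since 24·14 = 336 ≡ 1, so λ ≡ 56.
  x = λ² - 16 - 40 = 3136 - 56 ≡ 65; y = λ·(16 - 65) - 40 ≡ 30. → (65, 30)
3P = (65, 30).
Finally 3P + Q:
(65, 30) + (66, 10). λ = (10 - 30)/(66 - 65) ≡ 47/1 mod 67. 1⁻¹ ≡ 1 (mod 67), so λ ≡ 47.
  x = λ² - 65 - 66 = 2209 - 131 ≡ 1; y = λ·(65 - 1) - 30 ≡ 30. → (1, 30)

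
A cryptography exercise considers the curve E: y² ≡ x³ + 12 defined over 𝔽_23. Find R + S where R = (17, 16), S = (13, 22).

(1, 6)

(17, 16) + (13, 22). λ = (22 - 16)/(13 - 17) ≡ 6/19 mod 23. 19⁻¹ ≡ 17 (mod 23) since 19·17 = 323 ≡ 1, so λ ≡ 10.
  x = λ² - 17 - 13 = 100 - 30 ≡ 1; y = λ·(17 - 1) - 16 ≡ 6. → (1, 6)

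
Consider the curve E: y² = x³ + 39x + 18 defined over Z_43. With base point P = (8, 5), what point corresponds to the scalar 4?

Double-and-add on 4 = (100)₂. Start with P = (8, 5) for the leading 1-bit.
double: tangent at (8, 5): λ = (3·8² + 39)/(2·5) ≡ 16/10. 10⁻¹ ≡ 13 (mod 43), so λ ≡ 16·13 ≡ 36.
  x = λ² - 8 - 8 = 1296 - 16 ≡ 33; y = λ·(8 - 33) - 5 ≡ 41. → (33, 41)
double: tangent at (33, 41): λ = (3·33² + 39)/(2·41) ≡ 38/39. 39⁻¹ ≡ 32 (mod 43), so λ ≡ 38·32 ≡ 12.
  x = λ² - 33 - 33 = 144 - 66 ≡ 35; y = λ·(33 - 35) - 41 ≡ 21. → (35, 21)

(35, 21)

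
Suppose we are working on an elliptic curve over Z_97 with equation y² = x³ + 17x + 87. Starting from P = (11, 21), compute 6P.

(49, 61)

Double-and-add on 6 = (110)₂. Start with P = (11, 21) for the leading 1-bit.
double: tangent at (11, 21): λ = (3·11² + 17)/(2·21) ≡ 89/42. 42⁻¹ ≡ 67 (mod 97) since 42·67 = 2814 ≡ 1, so λ ≡ 89·67 ≡ 46.
  x = λ² - 11 - 11 = 2116 - 22 ≡ 57; y = λ·(11 - 57) - 21 ≡ 94. → (57, 94)
add P: (57, 94) + (11, 21). λ = (21 - 94)/(11 - 57) ≡ 24/51 mod 97. 51⁻¹ ≡ 78 (mod 97), so λ ≡ 29.
  x = λ² - 57 - 11 = 841 - 68 ≡ 94; y = λ·(57 - 94) - 94 ≡ 94. → (94, 94)
double: tangent at (94, 94): λ = (3·94² + 17)/(2·94) ≡ 44/91. 91⁻¹ ≡ 16 (mod 97), so λ ≡ 44·16 ≡ 25.
  x = λ² - 94 - 94 = 625 - 188 ≡ 49; y = λ·(94 - 49) - 94 ≡ 61. → (49, 61)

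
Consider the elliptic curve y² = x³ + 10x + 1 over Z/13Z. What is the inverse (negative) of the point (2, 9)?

-(2, 9) = (2, -9 mod 13) = (2, 4).

(2, 4)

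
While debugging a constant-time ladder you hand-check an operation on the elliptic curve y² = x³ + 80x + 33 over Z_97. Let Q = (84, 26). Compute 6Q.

(3, 3)

Double-and-add on 6 = (110)₂. Start with Q = (84, 26) for the leading 1-bit.
double: tangent at (84, 26): λ = (3·84² + 80)/(2·26) ≡ 5/52. 52⁻¹ ≡ 28 (mod 97), so λ ≡ 5·28 ≡ 43.
  x = λ² - 84 - 84 = 1849 - 168 ≡ 32; y = λ·(84 - 32) - 26 ≡ 76. → (32, 76)
add Q: (32, 76) + (84, 26). λ = (26 - 76)/(84 - 32) ≡ 47/52 mod 97. 52⁻¹ ≡ 28 (mod 97) since 52·28 = 1456 ≡ 1, so λ ≡ 55.
  x = λ² - 32 - 84 = 3025 - 116 ≡ 96; y = λ·(32 - 96) - 76 ≡ 90. → (96, 90)
double: tangent at (96, 90): λ = (3·96² + 80)/(2·90) ≡ 83/83. 83⁻¹ ≡ 90 (mod 97), so λ ≡ 83·90 ≡ 1.
  x = λ² - 96 - 96 = 1 - 192 ≡ 3; y = λ·(96 - 3) - 90 ≡ 3. → (3, 3)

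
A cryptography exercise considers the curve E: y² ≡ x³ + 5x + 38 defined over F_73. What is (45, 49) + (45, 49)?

(8, 58)

tangent at (45, 49): λ = (3·45² + 5)/(2·49) ≡ 21/25. 25⁻¹ ≡ 38 (mod 73) since 25·38 = 950 ≡ 1, so λ ≡ 21·38 ≡ 68.
  x = λ² - 45 - 45 = 4624 - 90 ≡ 8; y = λ·(45 - 8) - 49 ≡ 58. → (8, 58)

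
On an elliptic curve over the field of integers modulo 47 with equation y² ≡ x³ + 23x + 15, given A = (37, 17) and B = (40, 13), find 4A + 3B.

(7, 7)

First 4A:
Repeated addition: build up to 4A.
2A: tangent at (37, 17): λ = (3·37² + 23)/(2·17) ≡ 41/34. 34⁻¹ ≡ 18 (mod 47) since 34·18 = 612 ≡ 1, so λ ≡ 41·18 ≡ 33.
  x = λ² - 37 - 37 = 1089 - 74 ≡ 28; y = λ·(37 - 28) - 17 ≡ 45. → (28, 45)
3A: (28, 45) + (37, 17). λ = (17 - 45)/(37 - 28) ≡ 19/9 mod 47. 9⁻¹ ≡ 21 (mod 47) since 9·21 = 189 ≡ 1, so λ ≡ 23.
  x = λ² - 28 - 37 = 529 - 65 ≡ 41; y = λ·(28 - 41) - 45 ≡ 32. → (41, 32)
4A: (41, 32) + (37, 17). λ = (17 - 32)/(37 - 41) ≡ 32/43 mod 47. 43⁻¹ ≡ 35 (mod 47), so λ ≡ 39.
  x = λ² - 41 - 37 = 1521 - 78 ≡ 33; y = λ·(41 - 33) - 32 ≡ 45. → (33, 45)
4A = (33, 45).
Next 3B:
Repeated addition: build up to 3B.
2B: tangent at (40, 13): λ = (3·40² + 23)/(2·13) ≡ 29/26. 26⁻¹ ≡ 38 (mod 47) since 26·38 = 988 ≡ 1, so λ ≡ 29·38 ≡ 21.
  x = λ² - 40 - 40 = 441 - 80 ≡ 32; y = λ·(40 - 32) - 13 ≡ 14. → (32, 14)
3B: (32, 14) + (40, 13). λ = (13 - 14)/(40 - 32) ≡ 46/8 mod 47. 8⁻¹ ≡ 6 (mod 47), so λ ≡ 41.
  x = λ² - 32 - 40 = 1681 - 72 ≡ 11; y = λ·(32 - 11) - 14 ≡ 1. → (11, 1)
3B = (11, 1).
Finally 4A + 3B:
(33, 45) + (11, 1). λ = (1 - 45)/(11 - 33) ≡ 3/25 mod 47. 25⁻¹ ≡ 32 (mod 47) since 25·32 = 800 ≡ 1, so λ ≡ 2.
  x = λ² - 33 - 11 = 4 - 44 ≡ 7; y = λ·(33 - 7) - 45 ≡ 7. → (7, 7)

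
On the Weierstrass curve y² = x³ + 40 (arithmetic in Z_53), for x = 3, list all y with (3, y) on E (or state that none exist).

x³ + 0x + 40 = 67 ≡ 14 (mod 53).
14 is a non-residue mod 53; no y exists.

none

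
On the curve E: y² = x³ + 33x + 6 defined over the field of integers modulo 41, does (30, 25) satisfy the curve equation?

no

y² = 25² ≡ 10; x³ + 33x + 6 = 27996 ≡ 34 (mod 41). 10 ≠ 34.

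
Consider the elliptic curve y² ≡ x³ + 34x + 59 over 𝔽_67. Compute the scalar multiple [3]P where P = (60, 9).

(0, 27)

Repeated addition: build up to 3P.
2P: tangent at (60, 9): λ = (3·60² + 34)/(2·9) ≡ 47/18. 18⁻¹ ≡ 41 (mod 67), so λ ≡ 47·41 ≡ 51.
  x = λ² - 60 - 60 = 2601 - 120 ≡ 2; y = λ·(60 - 2) - 9 ≡ 1. → (2, 1)
3P: (2, 1) + (60, 9). λ = (9 - 1)/(60 - 2) ≡ 8/58 mod 67. 58⁻¹ ≡ 52 (mod 67) since 58·52 = 3016 ≡ 1, so λ ≡ 14.
  x = λ² - 2 - 60 = 196 - 62 ≡ 0; y = λ·(2 - 0) - 1 ≡ 27. → (0, 27)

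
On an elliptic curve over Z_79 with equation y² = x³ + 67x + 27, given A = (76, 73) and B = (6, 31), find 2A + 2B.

First 2A:
Repeated addition: build up to 2A.
2A: tangent at (76, 73): λ = (3·76² + 67)/(2·73) ≡ 15/67. 67⁻¹ ≡ 46 (mod 79) since 67·46 = 3082 ≡ 1, so λ ≡ 15·46 ≡ 58.
  x = λ² - 76 - 76 = 3364 - 152 ≡ 52; y = λ·(76 - 52) - 73 ≡ 55. → (52, 55)
2A = (52, 55).
Next 2B:
Repeated addition: build up to 2B.
2B: tangent at (6, 31): λ = (3·6² + 67)/(2·31) ≡ 17/62. 62⁻¹ ≡ 65 (mod 79), so λ ≡ 17·65 ≡ 78.
  x = λ² - 6 - 6 = 6084 - 12 ≡ 68; y = λ·(6 - 68) - 31 ≡ 31. → (68, 31)
2B = (68, 31).
Finally 2A + 2B:
(52, 55) + (68, 31). λ = (31 - 55)/(68 - 52) ≡ 55/16 mod 79. 16⁻¹ ≡ 5 (mod 79), so λ ≡ 38.
  x = λ² - 52 - 68 = 1444 - 120 ≡ 60; y = λ·(52 - 60) - 55 ≡ 36. → (60, 36)

(60, 36)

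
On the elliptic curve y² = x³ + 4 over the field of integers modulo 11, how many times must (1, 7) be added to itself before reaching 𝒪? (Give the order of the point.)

12

2P: tangent at (1, 7): λ = (3·1² + 0)/(2·7) ≡ 3/3. 3⁻¹ ≡ 4 (mod 11), so λ ≡ 3·4 ≡ 1.
  x = λ² - 1 - 1 = 1 - 2 ≡ 10; y = λ·(1 - 10) - 7 ≡ 6. → (10, 6)
3P: (10, 6) + (1, 7). λ = (7 - 6)/(1 - 10) ≡ 1/2 mod 11. 2⁻¹ ≡ 6 (mod 11) since 2·6 = 12 ≡ 1, so λ ≡ 6.
  x = λ² - 10 - 1 = 36 - 11 ≡ 3; y = λ·(10 - 3) - 6 ≡ 3. → (3, 3)
4P: (3, 3) + (1, 7). λ = (7 - 3)/(1 - 3) ≡ 4/9 mod 11. 9⁻¹ ≡ 5 (mod 11), so λ ≡ 9.
  x = λ² - 3 - 1 = 81 - 4 ≡ 0; y = λ·(3 - 0) - 3 ≡ 2. → (0, 2)
5P: (0, 2) + (1, 7). λ = (7 - 2)/(1 - 0) ≡ 5/1 mod 11. 1⁻¹ ≡ 1 (mod 11), so λ ≡ 5.
  x = λ² - 0 - 1 = 25 - 1 ≡ 2; y = λ·(0 - 2) - 2 ≡ 10. → (2, 10)
6P: (2, 10) + (1, 7). λ = (7 - 10)/(1 - 2) ≡ 8/10 mod 11. 10⁻¹ ≡ 10 (mod 11), so λ ≡ 3.
  x = λ² - 2 - 1 = 9 - 3 ≡ 6; y = λ·(2 - 6) - 10 ≡ 0. → (6, 0)
7P: (6, 0) + (1, 7). λ = (7 - 0)/(1 - 6) ≡ 7/6 mod 11. 6⁻¹ ≡ 2 (mod 11), so λ ≡ 3.
  x = λ² - 6 - 1 = 9 - 7 ≡ 2; y = λ·(6 - 2) - 0 ≡ 1. → (2, 1)
8P: (2, 1) + (1, 7). λ = (7 - 1)/(1 - 2) ≡ 6/10 mod 11. 10⁻¹ ≡ 10 (mod 11) since 10·10 = 100 ≡ 1, so λ ≡ 5.
  x = λ² - 2 - 1 = 25 - 3 ≡ 0; y = λ·(2 - 0) - 1 ≡ 9. → (0, 9)
9P: (0, 9) + (1, 7). λ = (7 - 9)/(1 - 0) ≡ 9/1 mod 11. 1⁻¹ ≡ 1 (mod 11), so λ ≡ 9.
  x = λ² - 0 - 1 = 81 - 1 ≡ 3; y = λ·(0 - 3) - 9 ≡ 8. → (3, 8)
10P: (3, 8) + (1, 7). λ = (7 - 8)/(1 - 3) ≡ 10/9 mod 11. 9⁻¹ ≡ 5 (mod 11), so λ ≡ 6.
  x = λ² - 3 - 1 = 36 - 4 ≡ 10; y = λ·(3 - 10) - 8 ≡ 5. → (10, 5)
11P: (10, 5) + (1, 7). λ = (7 - 5)/(1 - 10) ≡ 2/2 mod 11. 2⁻¹ ≡ 6 (mod 11), so λ ≡ 1.
  x = λ² - 10 - 1 = 1 - 11 ≡ 1; y = λ·(10 - 1) - 5 ≡ 4. → (1, 4)
12P: (1, 4) + (1, 7): same x and y₁ ≡ -y₂, so the sum is 𝒪.
12P = 𝒪, so the order is 12.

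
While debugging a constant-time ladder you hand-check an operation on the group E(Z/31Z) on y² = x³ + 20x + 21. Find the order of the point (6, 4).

2P: tangent at (6, 4): λ = (3·6² + 20)/(2·4) ≡ 4/8. 8⁻¹ ≡ 4 (mod 31), so λ ≡ 4·4 ≡ 16.
  x = λ² - 6 - 6 = 256 - 12 ≡ 27; y = λ·(6 - 27) - 4 ≡ 1. → (27, 1)
3P: (27, 1) + (6, 4). λ = (4 - 1)/(6 - 27) ≡ 3/10 mod 31. 10⁻¹ ≡ 28 (mod 31), so λ ≡ 22.
  x = λ² - 27 - 6 = 484 - 33 ≡ 17; y = λ·(27 - 17) - 1 ≡ 2. → (17, 2)
4P: (17, 2) + (6, 4). λ = (4 - 2)/(6 - 17) ≡ 2/20 mod 31. 20⁻¹ ≡ 14 (mod 31) since 20·14 = 280 ≡ 1, so λ ≡ 28.
  x = λ² - 17 - 6 = 784 - 23 ≡ 17; y = λ·(17 - 17) - 2 ≡ 29. → (17, 29)
5P: (17, 29) + (6, 4). λ = (4 - 29)/(6 - 17) ≡ 6/20 mod 31. 20⁻¹ ≡ 14 (mod 31), so λ ≡ 22.
  x = λ² - 17 - 6 = 484 - 23 ≡ 27; y = λ·(17 - 27) - 29 ≡ 30. → (27, 30)
6P: (27, 30) + (6, 4). λ = (4 - 30)/(6 - 27) ≡ 5/10 mod 31. 10⁻¹ ≡ 28 (mod 31), so λ ≡ 16.
  x = λ² - 27 - 6 = 256 - 33 ≡ 6; y = λ·(27 - 6) - 30 ≡ 27. → (6, 27)
7P: (6, 27) + (6, 4): same x and y₁ ≡ -y₂, so the sum is 𝒪.
7P = 𝒪, so the order is 7.

7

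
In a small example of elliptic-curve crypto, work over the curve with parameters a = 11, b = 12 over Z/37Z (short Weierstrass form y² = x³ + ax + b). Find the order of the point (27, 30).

3

2P: tangent at (27, 30): λ = (3·27² + 11)/(2·30) ≡ 15/23. 23⁻¹ ≡ 29 (mod 37), so λ ≡ 15·29 ≡ 28.
  x = λ² - 27 - 27 = 784 - 54 ≡ 27; y = λ·(27 - 27) - 30 ≡ 7. → (27, 7)
3P: (27, 7) + (27, 30): same x and y₁ ≡ -y₂, so the sum is O.
3P = O, so the order is 3.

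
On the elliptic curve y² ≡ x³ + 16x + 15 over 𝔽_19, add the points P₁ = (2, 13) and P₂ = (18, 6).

(2, 13) + (18, 6). λ = (6 - 13)/(18 - 2) ≡ 12/16 mod 19. 16⁻¹ ≡ 6 (mod 19), so λ ≡ 15.
  x = λ² - 2 - 18 = 225 - 20 ≡ 15; y = λ·(2 - 15) - 13 ≡ 1. → (15, 1)

(15, 1)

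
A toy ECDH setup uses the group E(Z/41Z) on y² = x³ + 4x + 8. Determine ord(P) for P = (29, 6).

2P: tangent at (29, 6): λ = (3·29² + 4)/(2·6) ≡ 26/12. 12⁻¹ ≡ 24 (mod 41), so λ ≡ 26·24 ≡ 9.
  x = λ² - 29 - 29 = 81 - 58 ≡ 23; y = λ·(29 - 23) - 6 ≡ 7. → (23, 7)
3P: (23, 7) + (29, 6). λ = (6 - 7)/(29 - 23) ≡ 40/6 mod 41. 6⁻¹ ≡ 7 (mod 41), so λ ≡ 34.
  x = λ² - 23 - 29 = 1156 - 52 ≡ 38; y = λ·(23 - 38) - 7 ≡ 16. → (38, 16)
4P: (38, 16) + (29, 6). λ = (6 - 16)/(29 - 38) ≡ 31/32 mod 41. 32⁻¹ ≡ 9 (mod 41), so λ ≡ 33.
  x = λ² - 38 - 29 = 1089 - 67 ≡ 38; y = λ·(38 - 38) - 16 ≡ 25. → (38, 25)
5P: (38, 25) + (29, 6). λ = (6 - 25)/(29 - 38) ≡ 22/32 mod 41. 32⁻¹ ≡ 9 (mod 41), so λ ≡ 34.
  x = λ² - 38 - 29 = 1156 - 67 ≡ 23; y = λ·(38 - 23) - 25 ≡ 34. → (23, 34)
6P: (23, 34) + (29, 6). λ = (6 - 34)/(29 - 23) ≡ 13/6 mod 41. 6⁻¹ ≡ 7 (mod 41) since 6·7 = 42 ≡ 1, so λ ≡ 9.
  x = λ² - 23 - 29 = 81 - 52 ≡ 29; y = λ·(23 - 29) - 34 ≡ 35. → (29, 35)
7P: (29, 35) + (29, 6): same x and y₁ ≡ -y₂, so the sum is O.
7P = O, so the order is 7.

7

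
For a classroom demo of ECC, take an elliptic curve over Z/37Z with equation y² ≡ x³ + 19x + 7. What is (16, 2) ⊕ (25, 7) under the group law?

(16, 2) + (25, 7). λ = (7 - 2)/(25 - 16) ≡ 5/9 mod 37. 9⁻¹ ≡ 33 (mod 37) since 9·33 = 297 ≡ 1, so λ ≡ 17.
  x = λ² - 16 - 25 = 289 - 41 ≡ 26; y = λ·(16 - 26) - 2 ≡ 13. → (26, 13)

(26, 13)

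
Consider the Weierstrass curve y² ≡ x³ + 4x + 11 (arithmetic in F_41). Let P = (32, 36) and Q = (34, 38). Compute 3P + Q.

First 3P:
Repeated addition: build up to 3P.
2P: tangent at (32, 36): λ = (3·32² + 4)/(2·36) ≡ 1/31. 31⁻¹ ≡ 4 (mod 41) since 31·4 = 124 ≡ 1, so λ ≡ 1·4 ≡ 4.
  x = λ² - 32 - 32 = 16 - 64 ≡ 34; y = λ·(32 - 34) - 36 ≡ 38. → (34, 38)
3P: (34, 38) + (32, 36). λ = (36 - 38)/(32 - 34) ≡ 39/39 mod 41. 39⁻¹ ≡ 20 (mod 41), so λ ≡ 1.
  x = λ² - 34 - 32 = 1 - 66 ≡ 17; y = λ·(34 - 17) - 38 ≡ 20. → (17, 20)
3P = (17, 20).
Finally 3P + Q:
(17, 20) + (34, 38). λ = (38 - 20)/(34 - 17) ≡ 18/17 mod 41. 17⁻¹ ≡ 29 (mod 41) since 17·29 = 493 ≡ 1, so λ ≡ 30.
  x = λ² - 17 - 34 = 900 - 51 ≡ 29; y = λ·(17 - 29) - 20 ≡ 30. → (29, 30)

(29, 30)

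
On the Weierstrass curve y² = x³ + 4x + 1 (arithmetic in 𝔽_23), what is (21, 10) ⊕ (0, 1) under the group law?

(21, 10) + (0, 1). λ = (1 - 10)/(0 - 21) ≡ 14/2 mod 23. 2⁻¹ ≡ 12 (mod 23) since 2·12 = 24 ≡ 1, so λ ≡ 7.
  x = λ² - 21 - 0 = 49 - 21 ≡ 5; y = λ·(21 - 5) - 10 ≡ 10. → (5, 10)

(5, 10)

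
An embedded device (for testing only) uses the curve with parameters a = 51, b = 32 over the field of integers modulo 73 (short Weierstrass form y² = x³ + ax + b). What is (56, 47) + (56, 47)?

(38, 62)

tangent at (56, 47): λ = (3·56² + 51)/(2·47) ≡ 42/21. 21⁻¹ ≡ 7 (mod 73), so λ ≡ 42·7 ≡ 2.
  x = λ² - 56 - 56 = 4 - 112 ≡ 38; y = λ·(56 - 38) - 47 ≡ 62. → (38, 62)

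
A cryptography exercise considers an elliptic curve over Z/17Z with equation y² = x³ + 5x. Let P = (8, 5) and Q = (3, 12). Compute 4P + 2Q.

First 4P:
Repeated addition: build up to 4P.
2P: tangent at (8, 5): λ = (3·8² + 5)/(2·5) ≡ 10/10. 10⁻¹ ≡ 12 (mod 17) since 10·12 = 120 ≡ 1, so λ ≡ 10·12 ≡ 1.
  x = λ² - 8 - 8 = 1 - 16 ≡ 2; y = λ·(8 - 2) - 5 ≡ 1. → (2, 1)
3P: (2, 1) + (8, 5). λ = (5 - 1)/(8 - 2) ≡ 4/6 mod 17. 6⁻¹ ≡ 3 (mod 17), so λ ≡ 12.
  x = λ² - 2 - 8 = 144 - 10 ≡ 15; y = λ·(2 - 15) - 1 ≡ 13. → (15, 13)
4P: (15, 13) + (8, 5). λ = (5 - 13)/(8 - 15) ≡ 9/10 mod 17. 10⁻¹ ≡ 12 (mod 17), so λ ≡ 6.
  x = λ² - 15 - 8 = 36 - 23 ≡ 13; y = λ·(15 - 13) - 13 ≡ 16. → (13, 16)
4P = (13, 16).
Next 2Q:
Repeated addition: build up to 2Q.
2Q: tangent at (3, 12): λ = (3·3² + 5)/(2·12) ≡ 15/7. 7⁻¹ ≡ 5 (mod 17), so λ ≡ 15·5 ≡ 7.
  x = λ² - 3 - 3 = 49 - 6 ≡ 9; y = λ·(3 - 9) - 12 ≡ 14. → (9, 14)
2Q = (9, 14).
Finally 4P + 2Q:
(13, 16) + (9, 14). λ = (14 - 16)/(9 - 13) ≡ 15/13 mod 17. 13⁻¹ ≡ 4 (mod 17), so λ ≡ 9.
  x = λ² - 13 - 9 = 81 - 22 ≡ 8; y = λ·(13 - 8) - 16 ≡ 12. → (8, 12)

(8, 12)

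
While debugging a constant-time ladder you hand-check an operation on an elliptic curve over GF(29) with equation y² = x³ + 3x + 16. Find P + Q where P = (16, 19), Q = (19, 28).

(3, 20)

(16, 19) + (19, 28). λ = (28 - 19)/(19 - 16) ≡ 9/3 mod 29. 3⁻¹ ≡ 10 (mod 29), so λ ≡ 3.
  x = λ² - 16 - 19 = 9 - 35 ≡ 3; y = λ·(16 - 3) - 19 ≡ 20. → (3, 20)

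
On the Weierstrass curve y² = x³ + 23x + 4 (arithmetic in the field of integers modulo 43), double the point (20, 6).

tangent at (20, 6): λ = (3·20² + 23)/(2·6) ≡ 19/12. 12⁻¹ ≡ 18 (mod 43) since 12·18 = 216 ≡ 1, so λ ≡ 19·18 ≡ 41.
  x = λ² - 20 - 20 = 1681 - 40 ≡ 7; y = λ·(20 - 7) - 6 ≡ 11. → (7, 11)

(7, 11)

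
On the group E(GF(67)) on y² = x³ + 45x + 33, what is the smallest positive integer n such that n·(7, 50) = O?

2P: tangent at (7, 50): λ = (3·7² + 45)/(2·50) ≡ 58/33. 33⁻¹ ≡ 65 (mod 67), so λ ≡ 58·65 ≡ 18.
  x = λ² - 7 - 7 = 324 - 14 ≡ 42; y = λ·(7 - 42) - 50 ≡ 57. → (42, 57)
3P: (42, 57) + (7, 50). λ = (50 - 57)/(7 - 42) ≡ 60/32 mod 67. 32⁻¹ ≡ 44 (mod 67) since 32·44 = 1408 ≡ 1, so λ ≡ 27.
  x = λ² - 42 - 7 = 729 - 49 ≡ 10; y = λ·(42 - 10) - 57 ≡ 3. → (10, 3)
4P: (10, 3) + (7, 50). λ = (50 - 3)/(7 - 10) ≡ 47/64 mod 67. 64⁻¹ ≡ 22 (mod 67) since 64·22 = 1408 ≡ 1, so λ ≡ 29.
  x = λ² - 10 - 7 = 841 - 17 ≡ 20; y = λ·(10 - 20) - 3 ≡ 42. → (20, 42)
5P: (20, 42) + (7, 50). λ = (50 - 42)/(7 - 20) ≡ 8/54 mod 67. 54⁻¹ ≡ 36 (mod 67), so λ ≡ 20.
  x = λ² - 20 - 7 = 400 - 27 ≡ 38; y = λ·(20 - 38) - 42 ≡ 0. → (38, 0)
6P: (38, 0) + (7, 50). λ = (50 - 0)/(7 - 38) ≡ 50/36 mod 67. 36⁻¹ ≡ 54 (mod 67), so λ ≡ 20.
  x = λ² - 38 - 7 = 400 - 45 ≡ 20; y = λ·(38 - 20) - 0 ≡ 25. → (20, 25)
7P: (20, 25) + (7, 50). λ = (50 - 25)/(7 - 20) ≡ 25/54 mod 67. 54⁻¹ ≡ 36 (mod 67), so λ ≡ 29.
  x = λ² - 20 - 7 = 841 - 27 ≡ 10; y = λ·(20 - 10) - 25 ≡ 64. → (10, 64)
8P: (10, 64) + (7, 50). λ = (50 - 64)/(7 - 10) ≡ 53/64 mod 67. 64⁻¹ ≡ 22 (mod 67), so λ ≡ 27.
  x = λ² - 10 - 7 = 729 - 17 ≡ 42; y = λ·(10 - 42) - 64 ≡ 10. → (42, 10)
9P: (42, 10) + (7, 50). λ = (50 - 10)/(7 - 42) ≡ 40/32 mod 67. 32⁻¹ ≡ 44 (mod 67) since 32·44 = 1408 ≡ 1, so λ ≡ 18.
  x = λ² - 42 - 7 = 324 - 49 ≡ 7; y = λ·(42 - 7) - 10 ≡ 17. → (7, 17)
10P: (7, 17) + (7, 50): same x and y₁ ≡ -y₂, so the sum is O.
10P = O, so the order is 10.

10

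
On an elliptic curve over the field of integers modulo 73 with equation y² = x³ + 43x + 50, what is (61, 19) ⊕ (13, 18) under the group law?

(56, 10)

(61, 19) + (13, 18). λ = (18 - 19)/(13 - 61) ≡ 72/25 mod 73. 25⁻¹ ≡ 38 (mod 73), so λ ≡ 35.
  x = λ² - 61 - 13 = 1225 - 74 ≡ 56; y = λ·(61 - 56) - 19 ≡ 10. → (56, 10)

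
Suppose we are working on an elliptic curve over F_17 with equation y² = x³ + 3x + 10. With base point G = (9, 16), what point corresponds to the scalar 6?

(9, 1)

Repeated addition: build up to 6G.
2G: tangent at (9, 16): λ = (3·9² + 3)/(2·16) ≡ 8/15. 15⁻¹ ≡ 8 (mod 17), so λ ≡ 8·8 ≡ 13.
  x = λ² - 9 - 9 = 169 - 18 ≡ 15; y = λ·(9 - 15) - 16 ≡ 8. → (15, 8)
3G: (15, 8) + (9, 16). λ = (16 - 8)/(9 - 15) ≡ 8/11 mod 17. 11⁻¹ ≡ 14 (mod 17) since 11·14 = 154 ≡ 1, so λ ≡ 10.
  x = λ² - 15 - 9 = 100 - 24 ≡ 8; y = λ·(15 - 8) - 8 ≡ 11. → (8, 11)
4G: (8, 11) + (9, 16). λ = (16 - 11)/(9 - 8) ≡ 5/1 mod 17. 1⁻¹ ≡ 1 (mod 17) since 1·1 = 1 ≡ 1, so λ ≡ 5.
  x = λ² - 8 - 9 = 25 - 17 ≡ 8; y = λ·(8 - 8) - 11 ≡ 6. → (8, 6)
5G: (8, 6) + (9, 16). λ = (16 - 6)/(9 - 8) ≡ 10/1 mod 17. 1⁻¹ ≡ 1 (mod 17) since 1·1 = 1 ≡ 1, so λ ≡ 10.
  x = λ² - 8 - 9 = 100 - 17 ≡ 15; y = λ·(8 - 15) - 6 ≡ 9. → (15, 9)
6G: (15, 9) + (9, 16). λ = (16 - 9)/(9 - 15) ≡ 7/11 mod 17. 11⁻¹ ≡ 14 (mod 17) since 11·14 = 154 ≡ 1, so λ ≡ 13.
  x = λ² - 15 - 9 = 169 - 24 ≡ 9; y = λ·(15 - 9) - 9 ≡ 1. → (9, 1)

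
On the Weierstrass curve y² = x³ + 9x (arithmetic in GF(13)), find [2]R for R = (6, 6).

(1, 7)

tangent at (6, 6): λ = (3·6² + 9)/(2·6) ≡ 0/12. 12⁻¹ ≡ 12 (mod 13), so λ ≡ 0·12 ≡ 0.
  x = λ² - 6 - 6 = 0 - 12 ≡ 1; y = λ·(6 - 1) - 6 ≡ 7. → (1, 7)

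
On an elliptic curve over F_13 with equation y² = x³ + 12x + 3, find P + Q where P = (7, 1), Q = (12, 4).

(11, 7)

(7, 1) + (12, 4). λ = (4 - 1)/(12 - 7) ≡ 3/5 mod 13. 5⁻¹ ≡ 8 (mod 13) since 5·8 = 40 ≡ 1, so λ ≡ 11.
  x = λ² - 7 - 12 = 121 - 19 ≡ 11; y = λ·(7 - 11) - 1 ≡ 7. → (11, 7)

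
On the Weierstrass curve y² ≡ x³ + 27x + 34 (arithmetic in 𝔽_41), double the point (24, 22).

tangent at (24, 22): λ = (3·24² + 27)/(2·22) ≡ 33/3. 3⁻¹ ≡ 14 (mod 41), so λ ≡ 33·14 ≡ 11.
  x = λ² - 24 - 24 = 121 - 48 ≡ 32; y = λ·(24 - 32) - 22 ≡ 13. → (32, 13)

(32, 13)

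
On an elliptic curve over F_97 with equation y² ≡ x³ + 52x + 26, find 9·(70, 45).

Write Q = (70, 45).
Repeated addition: build up to 9Q.
2Q: tangent at (70, 45): λ = (3·70² + 52)/(2·45) ≡ 8/90. 90⁻¹ ≡ 83 (mod 97) since 90·83 = 7470 ≡ 1, so λ ≡ 8·83 ≡ 82.
  x = λ² - 70 - 70 = 6724 - 140 ≡ 85; y = λ·(70 - 85) - 45 ≡ 83. → (85, 83)
3Q: (85, 83) + (70, 45). λ = (45 - 83)/(70 - 85) ≡ 59/82 mod 97. 82⁻¹ ≡ 84 (mod 97) since 82·84 = 6888 ≡ 1, so λ ≡ 9.
  x = λ² - 85 - 70 = 81 - 155 ≡ 23; y = λ·(85 - 23) - 83 ≡ 87. → (23, 87)
4Q: (23, 87) + (70, 45). λ = (45 - 87)/(70 - 23) ≡ 55/47 mod 97. 47⁻¹ ≡ 64 (mod 97), so λ ≡ 28.
  x = λ² - 23 - 70 = 784 - 93 ≡ 12; y = λ·(23 - 12) - 87 ≡ 27. → (12, 27)
5Q: (12, 27) + (70, 45). λ = (45 - 27)/(70 - 12) ≡ 18/58 mod 97. 58⁻¹ ≡ 92 (mod 97), so λ ≡ 7.
  x = λ² - 12 - 70 = 49 - 82 ≡ 64; y = λ·(12 - 64) - 27 ≡ 94. → (64, 94)
6Q: (64, 94) + (70, 45). λ = (45 - 94)/(70 - 64) ≡ 48/6 mod 97. 6⁻¹ ≡ 81 (mod 97), so λ ≡ 8.
  x = λ² - 64 - 70 = 64 - 134 ≡ 27; y = λ·(64 - 27) - 94 ≡ 8. → (27, 8)
7Q: (27, 8) + (70, 45). λ = (45 - 8)/(70 - 27) ≡ 37/43 mod 97. 43⁻¹ ≡ 88 (mod 97), so λ ≡ 55.
  x = λ² - 27 - 70 = 3025 - 97 ≡ 18; y = λ·(27 - 18) - 8 ≡ 2. → (18, 2)
8Q: (18, 2) + (70, 45). λ = (45 - 2)/(70 - 18) ≡ 43/52 mod 97. 52⁻¹ ≡ 28 (mod 97) since 52·28 = 1456 ≡ 1, so λ ≡ 40.
  x = λ² - 18 - 70 = 1600 - 88 ≡ 57; y = λ·(18 - 57) - 2 ≡ 87. → (57, 87)
9Q: (57, 87) + (70, 45). λ = (45 - 87)/(70 - 57) ≡ 55/13 mod 97. 13⁻¹ ≡ 15 (mod 97), so λ ≡ 49.
  x = λ² - 57 - 70 = 2401 - 127 ≡ 43; y = λ·(57 - 43) - 87 ≡ 17. → (43, 17)

(43, 17)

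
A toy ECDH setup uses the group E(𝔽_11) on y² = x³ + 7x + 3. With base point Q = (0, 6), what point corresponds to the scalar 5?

(1, 0)

Double-and-add on 5 = (101)₂. Start with Q = (0, 6) for the leading 1-bit.
double: tangent at (0, 6): λ = (3·0² + 7)/(2·6) ≡ 7/1. 1⁻¹ ≡ 1 (mod 11) since 1·1 = 1 ≡ 1, so λ ≡ 7·1 ≡ 7.
  x = λ² - 0 - 0 = 49 - 0 ≡ 5; y = λ·(0 - 5) - 6 ≡ 3. → (5, 3)
double: tangent at (5, 3): λ = (3·5² + 7)/(2·3) ≡ 5/6. 6⁻¹ ≡ 2 (mod 11), so λ ≡ 5·2 ≡ 10.
  x = λ² - 5 - 5 = 100 - 10 ≡ 2; y = λ·(5 - 2) - 3 ≡ 5. → (2, 5)
add Q: (2, 5) + (0, 6). λ = (6 - 5)/(0 - 2) ≡ 1/9 mod 11. 9⁻¹ ≡ 5 (mod 11), so λ ≡ 5.
  x = λ² - 2 - 0 = 25 - 2 ≡ 1; y = λ·(2 - 1) - 5 ≡ 0. → (1, 0)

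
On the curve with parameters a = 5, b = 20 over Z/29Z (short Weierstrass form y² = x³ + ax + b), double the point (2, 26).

(0, 7)

tangent at (2, 26): λ = (3·2² + 5)/(2·26) ≡ 17/23. 23⁻¹ ≡ 24 (mod 29) since 23·24 = 552 ≡ 1, so λ ≡ 17·24 ≡ 2.
  x = λ² - 2 - 2 = 4 - 4 ≡ 0; y = λ·(2 - 0) - 26 ≡ 7. → (0, 7)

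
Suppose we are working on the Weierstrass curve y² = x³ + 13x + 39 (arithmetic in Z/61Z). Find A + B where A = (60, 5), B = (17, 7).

(60, 5) + (17, 7). λ = (7 - 5)/(17 - 60) ≡ 2/18 mod 61. 18⁻¹ ≡ 17 (mod 61) since 18·17 = 306 ≡ 1, so λ ≡ 34.
  x = λ² - 60 - 17 = 1156 - 77 ≡ 42; y = λ·(60 - 42) - 5 ≡ 58. → (42, 58)

(42, 58)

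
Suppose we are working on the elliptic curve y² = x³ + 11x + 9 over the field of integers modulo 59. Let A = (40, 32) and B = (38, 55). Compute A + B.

(10, 36)

(40, 32) + (38, 55). λ = (55 - 32)/(38 - 40) ≡ 23/57 mod 59. 57⁻¹ ≡ 29 (mod 59) since 57·29 = 1653 ≡ 1, so λ ≡ 18.
  x = λ² - 40 - 38 = 324 - 78 ≡ 10; y = λ·(40 - 10) - 32 ≡ 36. → (10, 36)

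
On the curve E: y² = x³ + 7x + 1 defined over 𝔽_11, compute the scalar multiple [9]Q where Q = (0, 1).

Repeated addition: build up to 9Q.
2Q: tangent at (0, 1): λ = (3·0² + 7)/(2·1) ≡ 7/2. 2⁻¹ ≡ 6 (mod 11) since 2·6 = 12 ≡ 1, so λ ≡ 7·6 ≡ 9.
  x = λ² - 0 - 0 = 81 - 0 ≡ 4; y = λ·(0 - 4) - 1 ≡ 7. → (4, 7)
3Q: (4, 7) + (0, 1). λ = (1 - 7)/(0 - 4) ≡ 5/7 mod 11. 7⁻¹ ≡ 8 (mod 11) since 7·8 = 56 ≡ 1, so λ ≡ 7.
  x = λ² - 4 - 0 = 49 - 4 ≡ 1; y = λ·(4 - 1) - 7 ≡ 3. → (1, 3)
4Q: (1, 3) + (0, 1). λ = (1 - 3)/(0 - 1) ≡ 9/10 mod 11. 10⁻¹ ≡ 10 (mod 11), so λ ≡ 2.
  x = λ² - 1 - 0 = 4 - 1 ≡ 3; y = λ·(1 - 3) - 3 ≡ 4. → (3, 4)
5Q: (3, 4) + (0, 1). λ = (1 - 4)/(0 - 3) ≡ 8/8 mod 11. 8⁻¹ ≡ 7 (mod 11), so λ ≡ 1.
  x = λ² - 3 - 0 = 1 - 3 ≡ 9; y = λ·(3 - 9) - 4 ≡ 1. → (9, 1)
6Q: (9, 1) + (0, 1). λ = (1 - 1)/(0 - 9) ≡ 0/2 mod 11. 2⁻¹ ≡ 6 (mod 11), so λ ≡ 0.
  x = λ² - 9 - 0 = 0 - 9 ≡ 2; y = λ·(9 - 2) - 1 ≡ 10. → (2, 10)
7Q: (2, 10) + (0, 1). λ = (1 - 10)/(0 - 2) ≡ 2/9 mod 11. 9⁻¹ ≡ 5 (mod 11), so λ ≡ 10.
  x = λ² - 2 - 0 = 100 - 2 ≡ 10; y = λ·(2 - 10) - 10 ≡ 9. → (10, 9)
8Q: (10, 9) + (0, 1). λ = (1 - 9)/(0 - 10) ≡ 3/1 mod 11. 1⁻¹ ≡ 1 (mod 11) since 1·1 = 1 ≡ 1, so λ ≡ 3.
  x = λ² - 10 - 0 = 9 - 10 ≡ 10; y = λ·(10 - 10) - 9 ≡ 2. → (10, 2)
9Q: (10, 2) + (0, 1). λ = (1 - 2)/(0 - 10) ≡ 10/1 mod 11. 1⁻¹ ≡ 1 (mod 11), so λ ≡ 10.
  x = λ² - 10 - 0 = 100 - 10 ≡ 2; y = λ·(10 - 2) - 2 ≡ 1. → (2, 1)

(2, 1)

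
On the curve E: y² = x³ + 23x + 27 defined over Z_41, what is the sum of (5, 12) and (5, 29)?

O

The two points share x = 5 and their y-coordinates satisfy 12 + 29 ≡ 0 (mod 41), so they are inverses. Their sum is O.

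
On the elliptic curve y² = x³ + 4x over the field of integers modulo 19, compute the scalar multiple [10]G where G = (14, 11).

Repeated addition: build up to 10G.
2G: tangent at (14, 11): λ = (3·14² + 4)/(2·11) ≡ 3/3. 3⁻¹ ≡ 13 (mod 19), so λ ≡ 3·13 ≡ 1.
  x = λ² - 14 - 14 = 1 - 28 ≡ 11; y = λ·(14 - 11) - 11 ≡ 11. → (11, 11)
3G: (11, 11) + (14, 11). λ = (11 - 11)/(14 - 11) ≡ 0/3 mod 19. 3⁻¹ ≡ 13 (mod 19) since 3·13 = 39 ≡ 1, so λ ≡ 0.
  x = λ² - 11 - 14 = 0 - 25 ≡ 13; y = λ·(11 - 13) - 11 ≡ 8. → (13, 8)
4G: (13, 8) + (14, 11). λ = (11 - 8)/(14 - 13) ≡ 3/1 mod 19. 1⁻¹ ≡ 1 (mod 19), so λ ≡ 3.
  x = λ² - 13 - 14 = 9 - 27 ≡ 1; y = λ·(13 - 1) - 8 ≡ 9. → (1, 9)
5G: (1, 9) + (14, 11). λ = (11 - 9)/(14 - 1) ≡ 2/13 mod 19. 13⁻¹ ≡ 3 (mod 19), so λ ≡ 6.
  x = λ² - 1 - 14 = 36 - 15 ≡ 2; y = λ·(1 - 2) - 9 ≡ 4. → (2, 4)
6G: (2, 4) + (14, 11). λ = (11 - 4)/(14 - 2) ≡ 7/12 mod 19. 12⁻¹ ≡ 8 (mod 19) since 12·8 = 96 ≡ 1, so λ ≡ 18.
  x = λ² - 2 - 14 = 324 - 16 ≡ 4; y = λ·(2 - 4) - 4 ≡ 17. → (4, 17)
7G: (4, 17) + (14, 11). λ = (11 - 17)/(14 - 4) ≡ 13/10 mod 19. 10⁻¹ ≡ 2 (mod 19) since 10·2 = 20 ≡ 1, so λ ≡ 7.
  x = λ² - 4 - 14 = 49 - 18 ≡ 12; y = λ·(4 - 12) - 17 ≡ 3. → (12, 3)
8G: (12, 3) + (14, 11). λ = (11 - 3)/(14 - 12) ≡ 8/2 mod 19. 2⁻¹ ≡ 10 (mod 19) since 2·10 = 20 ≡ 1, so λ ≡ 4.
  x = λ² - 12 - 14 = 16 - 26 ≡ 9; y = λ·(12 - 9) - 3 ≡ 9. → (9, 9)
9G: (9, 9) + (14, 11). λ = (11 - 9)/(14 - 9) ≡ 2/5 mod 19. 5⁻¹ ≡ 4 (mod 19) since 5·4 = 20 ≡ 1, so λ ≡ 8.
  x = λ² - 9 - 14 = 64 - 23 ≡ 3; y = λ·(9 - 3) - 9 ≡ 1. → (3, 1)
10G: (3, 1) + (14, 11). λ = (11 - 1)/(14 - 3) ≡ 10/11 mod 19. 11⁻¹ ≡ 7 (mod 19) since 11·7 = 77 ≡ 1, so λ ≡ 13.
  x = λ² - 3 - 14 = 169 - 17 ≡ 0; y = λ·(3 - 0) - 1 ≡ 0. → (0, 0)

(0, 0)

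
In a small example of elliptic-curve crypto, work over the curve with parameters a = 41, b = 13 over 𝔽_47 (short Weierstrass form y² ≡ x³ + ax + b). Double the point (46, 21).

(8, 30)

tangent at (46, 21): λ = (3·46² + 41)/(2·21) ≡ 44/42. 42⁻¹ ≡ 28 (mod 47), so λ ≡ 44·28 ≡ 10.
  x = λ² - 46 - 46 = 100 - 92 ≡ 8; y = λ·(46 - 8) - 21 ≡ 30. → (8, 30)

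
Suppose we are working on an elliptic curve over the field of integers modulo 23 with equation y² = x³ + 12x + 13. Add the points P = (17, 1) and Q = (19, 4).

(17, 1) + (19, 4). λ = (4 - 1)/(19 - 17) ≡ 3/2 mod 23. 2⁻¹ ≡ 12 (mod 23), so λ ≡ 13.
  x = λ² - 17 - 19 = 169 - 36 ≡ 18; y = λ·(17 - 18) - 1 ≡ 9. → (18, 9)

(18, 9)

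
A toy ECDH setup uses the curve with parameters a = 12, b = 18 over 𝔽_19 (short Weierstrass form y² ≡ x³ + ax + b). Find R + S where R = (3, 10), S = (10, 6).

(3, 10) + (10, 6). λ = (6 - 10)/(10 - 3) ≡ 15/7 mod 19. 7⁻¹ ≡ 11 (mod 19), so λ ≡ 13.
  x = λ² - 3 - 10 = 169 - 13 ≡ 4; y = λ·(3 - 4) - 10 ≡ 15. → (4, 15)

(4, 15)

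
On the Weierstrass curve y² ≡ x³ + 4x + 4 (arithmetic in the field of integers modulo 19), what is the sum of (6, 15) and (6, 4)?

The two points share x = 6 and their y-coordinates satisfy 15 + 4 ≡ 0 (mod 19), so they are inverses. Their sum is the point at infinity.

O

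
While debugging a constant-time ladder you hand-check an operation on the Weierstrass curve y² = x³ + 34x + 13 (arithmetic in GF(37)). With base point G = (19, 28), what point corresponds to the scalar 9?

(4, 18)

Double-and-add on 9 = (1001)₂. Start with G = (19, 28) for the leading 1-bit.
double: tangent at (19, 28): λ = (3·19² + 34)/(2·28) ≡ 7/19. 19⁻¹ ≡ 2 (mod 37) since 19·2 = 38 ≡ 1, so λ ≡ 7·2 ≡ 14.
  x = λ² - 19 - 19 = 196 - 38 ≡ 10; y = λ·(19 - 10) - 28 ≡ 24. → (10, 24)
double: tangent at (10, 24): λ = (3·10² + 34)/(2·24) ≡ 1/11. 11⁻¹ ≡ 27 (mod 37), so λ ≡ 1·27 ≡ 27.
  x = λ² - 10 - 10 = 729 - 20 ≡ 6; y = λ·(10 - 6) - 24 ≡ 10. → (6, 10)
double: tangent at (6, 10): λ = (3·6² + 34)/(2·10) ≡ 31/20. 20⁻¹ ≡ 13 (mod 37) since 20·13 = 260 ≡ 1, so λ ≡ 31·13 ≡ 33.
  x = λ² - 6 - 6 = 1089 - 12 ≡ 4; y = λ·(6 - 4) - 10 ≡ 19. → (4, 19)
add G: (4, 19) + (19, 28). λ = (28 - 19)/(19 - 4) ≡ 9/15 mod 37. 15⁻¹ ≡ 5 (mod 37) since 15·5 = 75 ≡ 1, so λ ≡ 8.
  x = λ² - 4 - 19 = 64 - 23 ≡ 4; y = λ·(4 - 4) - 19 ≡ 18. → (4, 18)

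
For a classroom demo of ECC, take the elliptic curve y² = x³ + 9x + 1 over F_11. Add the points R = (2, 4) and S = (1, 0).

(2, 4) + (1, 0). λ = (0 - 4)/(1 - 2) ≡ 7/10 mod 11. 10⁻¹ ≡ 10 (mod 11), so λ ≡ 4.
  x = λ² - 2 - 1 = 16 - 3 ≡ 2; y = λ·(2 - 2) - 4 ≡ 7. → (2, 7)

(2, 7)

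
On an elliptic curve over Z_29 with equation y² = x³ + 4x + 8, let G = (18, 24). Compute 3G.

(18, 5)

Repeated addition: build up to 3G.
2G: tangent at (18, 24): λ = (3·18² + 4)/(2·24) ≡ 19/19. 19⁻¹ ≡ 26 (mod 29) since 19·26 = 494 ≡ 1, so λ ≡ 19·26 ≡ 1.
  x = λ² - 18 - 18 = 1 - 36 ≡ 23; y = λ·(18 - 23) - 24 ≡ 0. → (23, 0)
3G: (23, 0) + (18, 24). λ = (24 - 0)/(18 - 23) ≡ 24/24 mod 29. 24⁻¹ ≡ 23 (mod 29), so λ ≡ 1.
  x = λ² - 23 - 18 = 1 - 41 ≡ 18; y = λ·(23 - 18) - 0 ≡ 5. → (18, 5)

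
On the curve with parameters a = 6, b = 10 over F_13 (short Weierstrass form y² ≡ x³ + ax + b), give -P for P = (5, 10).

-(5, 10) = (5, -10 mod 13) = (5, 3).

(5, 3)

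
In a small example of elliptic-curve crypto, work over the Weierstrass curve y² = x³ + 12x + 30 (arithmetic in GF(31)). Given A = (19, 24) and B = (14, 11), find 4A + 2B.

First 4A:
Double-and-add on 4 = (100)₂. Start with A = (19, 24) for the leading 1-bit.
double: tangent at (19, 24): λ = (3·19² + 12)/(2·24) ≡ 10/17. 17⁻¹ ≡ 11 (mod 31), so λ ≡ 10·11 ≡ 17.
  x = λ² - 19 - 19 = 289 - 38 ≡ 3; y = λ·(19 - 3) - 24 ≡ 0. → (3, 0)
double: (3, 0) + (3, 0): same x and y₁ ≡ -y₂, so the sum is 𝒪.
4A = 𝒪.
Next 2B:
Repeated addition: build up to 2B.
2B: tangent at (14, 11): λ = (3·14² + 12)/(2·11) ≡ 11/22. 22⁻¹ ≡ 24 (mod 31) since 22·24 = 528 ≡ 1, so λ ≡ 11·24 ≡ 16.
  x = λ² - 14 - 14 = 256 - 28 ≡ 11; y = λ·(14 - 11) - 11 ≡ 6. → (11, 6)
2B = (11, 6).
Finally 4A + 2B:
𝒪 + (11, 6) = (11, 6) (identity).

(11, 6)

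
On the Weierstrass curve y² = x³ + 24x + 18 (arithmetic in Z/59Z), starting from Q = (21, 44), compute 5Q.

Double-and-add on 5 = (101)₂. Start with Q = (21, 44) for the leading 1-bit.
double: tangent at (21, 44): λ = (3·21² + 24)/(2·44) ≡ 49/29. 29⁻¹ ≡ 57 (mod 59), so λ ≡ 49·57 ≡ 20.
  x = λ² - 21 - 21 = 400 - 42 ≡ 4; y = λ·(21 - 4) - 44 ≡ 1. → (4, 1)
double: tangent at (4, 1): λ = (3·4² + 24)/(2·1) ≡ 13/2. 2⁻¹ ≡ 30 (mod 59) since 2·30 = 60 ≡ 1, so λ ≡ 13·30 ≡ 36.
  x = λ² - 4 - 4 = 1296 - 8 ≡ 49; y = λ·(4 - 49) - 1 ≡ 31. → (49, 31)
add Q: (49, 31) + (21, 44). λ = (44 - 31)/(21 - 49) ≡ 13/31 mod 59. 31⁻¹ ≡ 40 (mod 59), so λ ≡ 48.
  x = λ² - 49 - 21 = 2304 - 70 ≡ 51; y = λ·(49 - 51) - 31 ≡ 50. → (51, 50)

(51, 50)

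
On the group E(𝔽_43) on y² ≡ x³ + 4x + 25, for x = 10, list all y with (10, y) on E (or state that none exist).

x³ + 4x + 25 = 1065 ≡ 33 (mod 43).
33 is a non-residue mod 43; no y exists.

none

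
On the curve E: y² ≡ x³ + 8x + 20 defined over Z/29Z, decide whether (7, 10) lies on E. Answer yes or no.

yes

y² = 10² ≡ 13; x³ + 8x + 20 = 419 ≡ 13 (mod 29). 13 = 13.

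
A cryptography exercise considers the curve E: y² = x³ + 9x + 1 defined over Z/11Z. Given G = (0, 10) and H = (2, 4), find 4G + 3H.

(2, 7)

First 4G:
Double-and-add on 4 = (100)₂. Start with G = (0, 10) for the leading 1-bit.
double: tangent at (0, 10): λ = (3·0² + 9)/(2·10) ≡ 9/9. 9⁻¹ ≡ 5 (mod 11) since 9·5 = 45 ≡ 1, so λ ≡ 9·5 ≡ 1.
  x = λ² - 0 - 0 = 1 - 0 ≡ 1; y = λ·(0 - 1) - 10 ≡ 0. → (1, 0)
double: (1, 0) + (1, 0): same x and y₁ ≡ -y₂, so the sum is ∞.
4G = ∞.
Next 3H:
Repeated addition: build up to 3H.
2H: tangent at (2, 4): λ = (3·2² + 9)/(2·4) ≡ 10/8. 8⁻¹ ≡ 7 (mod 11) since 8·7 = 56 ≡ 1, so λ ≡ 10·7 ≡ 4.
  x = λ² - 2 - 2 = 16 - 4 ≡ 1; y = λ·(2 - 1) - 4 ≡ 0. → (1, 0)
3H: (1, 0) + (2, 4). λ = (4 - 0)/(2 - 1) ≡ 4/1 mod 11. 1⁻¹ ≡ 1 (mod 11), so λ ≡ 4.
  x = λ² - 1 - 2 = 16 - 3 ≡ 2; y = λ·(1 - 2) - 0 ≡ 7. → (2, 7)
3H = (2, 7).
Finally 4G + 3H:
∞ + (2, 7) = (2, 7) (identity).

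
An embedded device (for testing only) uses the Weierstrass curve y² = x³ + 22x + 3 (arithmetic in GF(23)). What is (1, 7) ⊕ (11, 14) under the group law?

(20, 5)

(1, 7) + (11, 14). λ = (14 - 7)/(11 - 1) ≡ 7/10 mod 23. 10⁻¹ ≡ 7 (mod 23) since 10·7 = 70 ≡ 1, so λ ≡ 3.
  x = λ² - 1 - 11 = 9 - 12 ≡ 20; y = λ·(1 - 20) - 7 ≡ 5. → (20, 5)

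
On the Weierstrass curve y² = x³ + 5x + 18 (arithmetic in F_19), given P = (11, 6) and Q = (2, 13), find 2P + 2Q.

First 2P:
Repeated addition: build up to 2P.
2P: tangent at (11, 6): λ = (3·11² + 5)/(2·6) ≡ 7/12. 12⁻¹ ≡ 8 (mod 19) since 12·8 = 96 ≡ 1, so λ ≡ 7·8 ≡ 18.
  x = λ² - 11 - 11 = 324 - 22 ≡ 17; y = λ·(11 - 17) - 6 ≡ 0. → (17, 0)
2P = (17, 0).
Next 2Q:
Repeated addition: build up to 2Q.
2Q: tangent at (2, 13): λ = (3·2² + 5)/(2·13) ≡ 17/7. 7⁻¹ ≡ 11 (mod 19), so λ ≡ 17·11 ≡ 16.
  x = λ² - 2 - 2 = 256 - 4 ≡ 5; y = λ·(2 - 5) - 13 ≡ 15. → (5, 15)
2Q = (5, 15).
Finally 2P + 2Q:
(17, 0) + (5, 15). λ = (15 - 0)/(5 - 17) ≡ 15/7 mod 19. 7⁻¹ ≡ 11 (mod 19), so λ ≡ 13.
  x = λ² - 17 - 5 = 169 - 22 ≡ 14; y = λ·(17 - 14) - 0 ≡ 1. → (14, 1)

(14, 1)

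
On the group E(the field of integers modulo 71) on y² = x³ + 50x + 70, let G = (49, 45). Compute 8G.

Double-and-add on 8 = (1000)₂. Start with G = (49, 45) for the leading 1-bit.
double: tangent at (49, 45): λ = (3·49² + 50)/(2·45) ≡ 11/19. 19⁻¹ ≡ 15 (mod 71), so λ ≡ 11·15 ≡ 23.
  x = λ² - 49 - 49 = 529 - 98 ≡ 5; y = λ·(49 - 5) - 45 ≡ 44. → (5, 44)
double: tangent at (5, 44): λ = (3·5² + 50)/(2·44) ≡ 54/17. 17⁻¹ ≡ 46 (mod 71), so λ ≡ 54·46 ≡ 70.
  x = λ² - 5 - 5 = 4900 - 10 ≡ 62; y = λ·(5 - 62) - 44 ≡ 13. → (62, 13)
double: tangent at (62, 13): λ = (3·62² + 50)/(2·13) ≡ 9/26. 26⁻¹ ≡ 41 (mod 71), so λ ≡ 9·41 ≡ 14.
  x = λ² - 62 - 62 = 196 - 124 ≡ 1; y = λ·(62 - 1) - 13 ≡ 60. → (1, 60)

(1, 60)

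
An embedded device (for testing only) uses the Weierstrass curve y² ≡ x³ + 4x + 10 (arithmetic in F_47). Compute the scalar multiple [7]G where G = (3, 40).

(10, 4)

Repeated addition: build up to 7G.
2G: tangent at (3, 40): λ = (3·3² + 4)/(2·40) ≡ 31/33. 33⁻¹ ≡ 10 (mod 47) since 33·10 = 330 ≡ 1, so λ ≡ 31·10 ≡ 28.
  x = λ² - 3 - 3 = 784 - 6 ≡ 26; y = λ·(3 - 26) - 40 ≡ 21. → (26, 21)
3G: (26, 21) + (3, 40). λ = (40 - 21)/(3 - 26) ≡ 19/24 mod 47. 24⁻¹ ≡ 2 (mod 47) since 24·2 = 48 ≡ 1, so λ ≡ 38.
  x = λ² - 26 - 3 = 1444 - 29 ≡ 5; y = λ·(26 - 5) - 21 ≡ 25. → (5, 25)
4G: (5, 25) + (3, 40). λ = (40 - 25)/(3 - 5) ≡ 15/45 mod 47. 45⁻¹ ≡ 23 (mod 47), so λ ≡ 16.
  x = λ² - 5 - 3 = 256 - 8 ≡ 13; y = λ·(5 - 13) - 25 ≡ 35. → (13, 35)
5G: (13, 35) + (3, 40). λ = (40 - 35)/(3 - 13) ≡ 5/37 mod 47. 37⁻¹ ≡ 14 (mod 47) since 37·14 = 518 ≡ 1, so λ ≡ 23.
  x = λ² - 13 - 3 = 529 - 16 ≡ 43; y = λ·(13 - 43) - 35 ≡ 27. → (43, 27)
6G: (43, 27) + (3, 40). λ = (40 - 27)/(3 - 43) ≡ 13/7 mod 47. 7⁻¹ ≡ 27 (mod 47), so λ ≡ 22.
  x = λ² - 43 - 3 = 484 - 46 ≡ 15; y = λ·(43 - 15) - 27 ≡ 25. → (15, 25)
7G: (15, 25) + (3, 40). λ = (40 - 25)/(3 - 15) ≡ 15/35 mod 47. 35⁻¹ ≡ 43 (mod 47) since 35·43 = 1505 ≡ 1, so λ ≡ 34.
  x = λ² - 15 - 3 = 1156 - 18 ≡ 10; y = λ·(15 - 10) - 25 ≡ 4. → (10, 4)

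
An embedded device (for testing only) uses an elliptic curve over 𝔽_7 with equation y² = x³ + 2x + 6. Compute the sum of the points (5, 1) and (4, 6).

(5, 1) + (4, 6). λ = (6 - 1)/(4 - 5) ≡ 5/6 mod 7. 6⁻¹ ≡ 6 (mod 7) since 6·6 = 36 ≡ 1, so λ ≡ 2.
  x = λ² - 5 - 4 = 4 - 9 ≡ 2; y = λ·(5 - 2) - 1 ≡ 5. → (2, 5)

(2, 5)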